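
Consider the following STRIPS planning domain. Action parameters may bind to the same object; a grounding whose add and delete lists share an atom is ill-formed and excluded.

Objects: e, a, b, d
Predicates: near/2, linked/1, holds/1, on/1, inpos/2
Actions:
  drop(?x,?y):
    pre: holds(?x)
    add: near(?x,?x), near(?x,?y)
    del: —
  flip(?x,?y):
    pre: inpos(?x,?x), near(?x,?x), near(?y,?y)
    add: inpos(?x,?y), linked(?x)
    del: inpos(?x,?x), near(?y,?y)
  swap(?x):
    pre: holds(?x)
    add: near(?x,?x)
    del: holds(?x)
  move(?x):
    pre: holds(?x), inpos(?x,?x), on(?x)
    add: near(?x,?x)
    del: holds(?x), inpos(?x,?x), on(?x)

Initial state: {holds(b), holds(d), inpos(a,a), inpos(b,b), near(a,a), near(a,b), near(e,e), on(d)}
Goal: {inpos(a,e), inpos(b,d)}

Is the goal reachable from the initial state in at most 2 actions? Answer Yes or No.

No

1. drop(b,e)  →  {holds(b), holds(d), inpos(a,a), inpos(b,b), near(a,a), near(a,b), near(b,b), near(b,e), near(e,e), on(d)}
2. drop(d,e)  →  {holds(b), holds(d), inpos(a,a), inpos(b,b), near(a,a), near(a,b), near(b,b), near(b,e), near(d,d), near(d,e), near(e,e), on(d)}
3. flip(a,e)  →  {holds(b), holds(d), inpos(a,e), inpos(b,b), linked(a), near(a,a), near(a,b), near(b,b), near(b,e), near(d,d), near(d,e), on(d)}
4. flip(b,d)  →  {holds(b), holds(d), inpos(a,e), inpos(b,d), linked(a), linked(b), near(a,a), near(a,b), near(b,b), near(b,e), near(d,e), on(d)}
optimal plan length = 4; 4 > 2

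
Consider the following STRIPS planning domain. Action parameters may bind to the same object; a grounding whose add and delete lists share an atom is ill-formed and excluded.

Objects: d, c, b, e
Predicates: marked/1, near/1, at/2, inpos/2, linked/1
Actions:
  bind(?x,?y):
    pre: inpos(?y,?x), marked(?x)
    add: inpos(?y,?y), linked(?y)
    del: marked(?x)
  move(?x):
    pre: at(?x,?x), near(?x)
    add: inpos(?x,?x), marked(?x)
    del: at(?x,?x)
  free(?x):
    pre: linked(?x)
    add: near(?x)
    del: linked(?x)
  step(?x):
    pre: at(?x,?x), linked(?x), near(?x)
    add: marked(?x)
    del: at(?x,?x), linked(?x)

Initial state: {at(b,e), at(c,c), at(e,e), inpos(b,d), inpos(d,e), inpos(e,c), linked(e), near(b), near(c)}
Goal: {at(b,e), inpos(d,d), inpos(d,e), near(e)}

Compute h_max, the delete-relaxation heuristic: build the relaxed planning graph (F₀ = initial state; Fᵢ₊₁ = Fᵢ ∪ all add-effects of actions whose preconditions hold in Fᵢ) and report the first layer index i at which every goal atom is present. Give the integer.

3

F0 = init (9 atoms)
F1 = F0 ∪ {inpos(c,c), marked(c), near(e)}  (12 atoms)
F2 = F1 ∪ {inpos(e,e), linked(c), marked(e)}  (15 atoms)
F3 = F2 ∪ {inpos(d,d), linked(d)}  (17 atoms)
goal ⊆ F3  ⇒  h_max = 3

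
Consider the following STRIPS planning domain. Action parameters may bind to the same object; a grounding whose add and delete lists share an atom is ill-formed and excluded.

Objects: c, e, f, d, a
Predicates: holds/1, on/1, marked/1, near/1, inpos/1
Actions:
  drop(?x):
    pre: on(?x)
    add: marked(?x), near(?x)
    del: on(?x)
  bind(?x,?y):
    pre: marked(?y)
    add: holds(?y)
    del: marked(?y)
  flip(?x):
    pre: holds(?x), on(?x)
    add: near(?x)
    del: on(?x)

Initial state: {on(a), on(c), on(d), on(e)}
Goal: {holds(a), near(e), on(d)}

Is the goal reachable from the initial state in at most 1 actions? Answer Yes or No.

1. drop(e)  →  {marked(e), near(e), on(a), on(c), on(d)}
2. drop(a)  →  {marked(a), marked(e), near(a), near(e), on(c), on(d)}
3. bind(c,a)  →  {holds(a), marked(e), near(a), near(e), on(c), on(d)}
optimal plan length = 3; 3 > 1

No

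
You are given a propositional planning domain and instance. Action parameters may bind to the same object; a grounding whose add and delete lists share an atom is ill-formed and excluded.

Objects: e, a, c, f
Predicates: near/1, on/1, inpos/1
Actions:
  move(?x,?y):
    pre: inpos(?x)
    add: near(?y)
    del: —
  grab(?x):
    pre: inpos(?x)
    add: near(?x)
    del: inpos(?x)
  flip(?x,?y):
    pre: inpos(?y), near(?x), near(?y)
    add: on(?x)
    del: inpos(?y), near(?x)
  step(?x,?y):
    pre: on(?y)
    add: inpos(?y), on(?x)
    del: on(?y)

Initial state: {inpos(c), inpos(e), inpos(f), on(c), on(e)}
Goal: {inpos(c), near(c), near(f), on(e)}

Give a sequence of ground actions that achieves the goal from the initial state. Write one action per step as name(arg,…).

move(e,c); move(e,f)

1. move(e,c)  →  {inpos(c), inpos(e), inpos(f), near(c), on(c), on(e)}
2. move(e,f)  →  {inpos(c), inpos(e), inpos(f), near(c), near(f), on(c), on(e)}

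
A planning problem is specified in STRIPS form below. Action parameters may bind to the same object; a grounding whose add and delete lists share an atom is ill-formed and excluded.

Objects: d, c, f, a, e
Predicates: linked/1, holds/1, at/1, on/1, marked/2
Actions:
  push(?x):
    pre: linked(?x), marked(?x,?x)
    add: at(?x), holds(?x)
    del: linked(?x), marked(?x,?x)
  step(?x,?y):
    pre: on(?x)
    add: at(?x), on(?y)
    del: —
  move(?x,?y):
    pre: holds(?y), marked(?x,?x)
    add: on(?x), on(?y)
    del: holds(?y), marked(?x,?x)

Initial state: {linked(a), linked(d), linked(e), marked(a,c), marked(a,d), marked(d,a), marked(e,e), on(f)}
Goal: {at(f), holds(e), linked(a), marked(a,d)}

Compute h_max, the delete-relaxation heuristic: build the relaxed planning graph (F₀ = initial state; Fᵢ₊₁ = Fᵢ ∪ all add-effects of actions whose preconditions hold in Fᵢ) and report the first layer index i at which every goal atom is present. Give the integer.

F0 = init (8 atoms)
F1 = F0 ∪ {at(e), at(f), holds(e), on(a), on(c), on(d), on(e)}  (15 atoms)
goal ⊆ F1  ⇒  h_max = 1

1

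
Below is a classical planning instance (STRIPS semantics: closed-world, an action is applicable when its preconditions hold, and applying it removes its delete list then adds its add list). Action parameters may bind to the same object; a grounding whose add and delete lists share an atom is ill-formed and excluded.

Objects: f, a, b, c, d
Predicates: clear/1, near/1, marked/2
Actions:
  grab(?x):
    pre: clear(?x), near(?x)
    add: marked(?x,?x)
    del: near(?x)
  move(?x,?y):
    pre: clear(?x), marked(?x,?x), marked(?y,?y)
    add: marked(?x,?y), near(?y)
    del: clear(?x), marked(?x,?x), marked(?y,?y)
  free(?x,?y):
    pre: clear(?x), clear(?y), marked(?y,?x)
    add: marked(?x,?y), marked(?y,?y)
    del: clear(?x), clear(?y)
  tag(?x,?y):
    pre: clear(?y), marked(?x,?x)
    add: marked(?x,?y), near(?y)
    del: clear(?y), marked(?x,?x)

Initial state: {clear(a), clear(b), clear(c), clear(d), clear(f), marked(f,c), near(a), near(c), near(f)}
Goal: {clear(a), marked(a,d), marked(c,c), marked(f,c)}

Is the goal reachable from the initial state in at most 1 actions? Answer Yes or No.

No

1. grab(a)  →  {clear(a), clear(b), clear(c), clear(d), clear(f), marked(a,a), marked(f,c), near(c), near(f)}
2. grab(c)  →  {clear(a), clear(b), clear(c), clear(d), clear(f), marked(a,a), marked(c,c), marked(f,c), near(f)}
3. tag(a,d)  →  {clear(a), clear(b), clear(c), clear(f), marked(a,d), marked(c,c), marked(f,c), near(d), near(f)}
optimal plan length = 3; 3 > 1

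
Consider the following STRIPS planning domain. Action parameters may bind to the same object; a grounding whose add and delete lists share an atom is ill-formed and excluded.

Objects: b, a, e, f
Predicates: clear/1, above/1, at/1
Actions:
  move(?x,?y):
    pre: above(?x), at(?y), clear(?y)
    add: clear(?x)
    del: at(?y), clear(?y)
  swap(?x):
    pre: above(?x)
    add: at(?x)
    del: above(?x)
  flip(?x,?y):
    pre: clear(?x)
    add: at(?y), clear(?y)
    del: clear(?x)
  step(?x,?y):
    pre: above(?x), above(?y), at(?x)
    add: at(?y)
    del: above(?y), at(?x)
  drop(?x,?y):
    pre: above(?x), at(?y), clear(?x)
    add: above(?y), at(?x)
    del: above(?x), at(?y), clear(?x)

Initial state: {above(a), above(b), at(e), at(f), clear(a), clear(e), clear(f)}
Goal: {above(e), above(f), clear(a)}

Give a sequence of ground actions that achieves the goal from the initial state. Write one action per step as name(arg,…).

1. flip(e,b)  →  {above(a), above(b), at(b), at(e), at(f), clear(a), clear(b), clear(f)}
2. drop(b,e)  →  {above(a), above(e), at(b), at(f), clear(a), clear(f)}
3. drop(a,f)  →  {above(e), above(f), at(a), at(b), clear(f)}
4. flip(f,a)  →  {above(e), above(f), at(a), at(b), clear(a)}

flip(e,b); drop(b,e); drop(a,f); flip(f,a)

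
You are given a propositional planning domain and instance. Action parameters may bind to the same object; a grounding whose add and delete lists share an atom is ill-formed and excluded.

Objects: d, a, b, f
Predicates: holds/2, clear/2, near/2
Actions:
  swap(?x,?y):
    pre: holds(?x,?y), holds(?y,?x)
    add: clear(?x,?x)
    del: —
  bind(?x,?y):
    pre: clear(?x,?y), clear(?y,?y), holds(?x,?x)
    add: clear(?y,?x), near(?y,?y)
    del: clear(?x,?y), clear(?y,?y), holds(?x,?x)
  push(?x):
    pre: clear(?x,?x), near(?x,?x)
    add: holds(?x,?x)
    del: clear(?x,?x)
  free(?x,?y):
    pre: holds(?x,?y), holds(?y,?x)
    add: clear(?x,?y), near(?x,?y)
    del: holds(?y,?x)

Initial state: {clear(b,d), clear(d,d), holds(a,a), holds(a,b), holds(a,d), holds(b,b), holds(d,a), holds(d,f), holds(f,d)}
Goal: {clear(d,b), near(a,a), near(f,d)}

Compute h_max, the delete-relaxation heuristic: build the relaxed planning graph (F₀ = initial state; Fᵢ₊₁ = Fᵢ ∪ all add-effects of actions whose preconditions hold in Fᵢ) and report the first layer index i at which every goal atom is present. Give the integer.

F0 = init (9 atoms)
F1 = F0 ∪ {clear(a,a), clear(a,d), clear(b,b), clear(d,a), clear(d,b), clear(d,f), clear(f,d), clear(f,f), near(a,a), near(a,d), near(b,b), near(d,a), near(d,d), near(d,f), near(f,d)}  (24 atoms)
goal ⊆ F1  ⇒  h_max = 1

1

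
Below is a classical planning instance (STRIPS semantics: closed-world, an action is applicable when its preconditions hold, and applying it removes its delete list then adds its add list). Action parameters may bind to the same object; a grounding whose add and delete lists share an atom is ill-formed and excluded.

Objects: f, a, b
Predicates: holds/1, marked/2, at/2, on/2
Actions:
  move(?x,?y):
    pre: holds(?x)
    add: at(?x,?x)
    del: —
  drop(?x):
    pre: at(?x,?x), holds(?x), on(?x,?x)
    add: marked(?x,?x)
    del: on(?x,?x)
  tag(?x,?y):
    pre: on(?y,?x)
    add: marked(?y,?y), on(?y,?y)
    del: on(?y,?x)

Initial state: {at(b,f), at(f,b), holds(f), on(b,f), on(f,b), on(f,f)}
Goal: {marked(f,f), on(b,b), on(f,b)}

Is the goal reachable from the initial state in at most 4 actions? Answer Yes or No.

Yes

1. move(f,f)  →  {at(b,f), at(f,b), at(f,f), holds(f), on(b,f), on(f,b), on(f,f)}
2. drop(f)  →  {at(b,f), at(f,b), at(f,f), holds(f), marked(f,f), on(b,f), on(f,b)}
3. tag(f,b)  →  {at(b,f), at(f,b), at(f,f), holds(f), marked(b,b), marked(f,f), on(b,b), on(f,b)}
optimal plan length = 3; 3 ≤ 4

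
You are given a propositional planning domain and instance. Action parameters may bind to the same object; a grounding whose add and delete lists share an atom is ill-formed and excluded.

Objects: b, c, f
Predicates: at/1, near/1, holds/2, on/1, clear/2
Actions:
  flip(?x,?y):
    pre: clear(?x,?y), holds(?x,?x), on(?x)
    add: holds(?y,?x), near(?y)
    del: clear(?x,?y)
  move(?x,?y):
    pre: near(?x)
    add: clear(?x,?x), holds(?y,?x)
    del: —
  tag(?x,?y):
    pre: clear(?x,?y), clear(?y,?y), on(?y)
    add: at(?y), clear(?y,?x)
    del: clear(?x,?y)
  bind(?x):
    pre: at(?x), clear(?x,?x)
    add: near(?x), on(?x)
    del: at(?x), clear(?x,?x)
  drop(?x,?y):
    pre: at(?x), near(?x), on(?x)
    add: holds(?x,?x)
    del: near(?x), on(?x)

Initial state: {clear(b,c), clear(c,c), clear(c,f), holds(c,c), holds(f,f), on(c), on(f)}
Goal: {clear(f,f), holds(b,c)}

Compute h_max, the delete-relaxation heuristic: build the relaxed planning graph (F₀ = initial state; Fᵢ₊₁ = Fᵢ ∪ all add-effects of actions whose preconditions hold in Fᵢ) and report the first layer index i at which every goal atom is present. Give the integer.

2

F0 = init (7 atoms)
F1 = F0 ∪ {at(c), clear(c,b), holds(f,c), near(c), near(f)}  (12 atoms)
F2 = F1 ∪ {clear(f,f), holds(b,c), holds(b,f), holds(c,f), near(b)}  (17 atoms)
goal ⊆ F2  ⇒  h_max = 2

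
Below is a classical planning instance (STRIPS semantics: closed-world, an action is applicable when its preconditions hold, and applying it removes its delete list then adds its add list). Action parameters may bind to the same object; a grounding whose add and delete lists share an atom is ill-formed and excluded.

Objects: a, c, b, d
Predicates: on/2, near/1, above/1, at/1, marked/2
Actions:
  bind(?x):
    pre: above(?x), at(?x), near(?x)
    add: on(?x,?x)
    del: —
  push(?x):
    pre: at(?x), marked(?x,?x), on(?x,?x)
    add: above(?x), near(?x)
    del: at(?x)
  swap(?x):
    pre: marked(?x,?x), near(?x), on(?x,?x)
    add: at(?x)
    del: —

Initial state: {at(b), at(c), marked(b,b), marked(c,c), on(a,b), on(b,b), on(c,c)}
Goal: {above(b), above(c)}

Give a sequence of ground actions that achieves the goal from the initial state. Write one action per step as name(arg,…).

1. push(c)  →  {above(c), at(b), marked(b,b), marked(c,c), near(c), on(a,b), on(b,b), on(c,c)}
2. push(b)  →  {above(b), above(c), marked(b,b), marked(c,c), near(b), near(c), on(a,b), on(b,b), on(c,c)}

push(c); push(b)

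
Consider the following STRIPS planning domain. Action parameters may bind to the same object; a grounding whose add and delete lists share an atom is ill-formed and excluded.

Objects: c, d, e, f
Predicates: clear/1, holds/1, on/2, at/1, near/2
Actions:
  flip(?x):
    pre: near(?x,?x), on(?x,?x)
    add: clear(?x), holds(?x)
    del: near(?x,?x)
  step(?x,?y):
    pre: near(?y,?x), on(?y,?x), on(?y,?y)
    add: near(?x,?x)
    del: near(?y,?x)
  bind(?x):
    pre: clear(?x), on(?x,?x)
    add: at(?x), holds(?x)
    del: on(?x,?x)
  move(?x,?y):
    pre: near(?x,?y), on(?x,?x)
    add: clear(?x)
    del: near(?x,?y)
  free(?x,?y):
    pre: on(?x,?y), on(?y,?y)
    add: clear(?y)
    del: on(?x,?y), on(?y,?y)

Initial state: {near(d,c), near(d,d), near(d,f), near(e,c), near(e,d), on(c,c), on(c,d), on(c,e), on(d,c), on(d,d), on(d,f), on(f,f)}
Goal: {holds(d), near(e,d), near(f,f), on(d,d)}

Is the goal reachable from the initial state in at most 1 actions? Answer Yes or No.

1. flip(d)  →  {clear(d), holds(d), near(d,c), near(d,f), near(e,c), near(e,d), on(c,c), on(c,d), on(c,e), on(d,c), on(d,d), on(d,f), on(f,f)}
2. step(f,d)  →  {clear(d), holds(d), near(d,c), near(e,c), near(e,d), near(f,f), on(c,c), on(c,d), on(c,e), on(d,c), on(d,d), on(d,f), on(f,f)}
optimal plan length = 2; 2 > 1

No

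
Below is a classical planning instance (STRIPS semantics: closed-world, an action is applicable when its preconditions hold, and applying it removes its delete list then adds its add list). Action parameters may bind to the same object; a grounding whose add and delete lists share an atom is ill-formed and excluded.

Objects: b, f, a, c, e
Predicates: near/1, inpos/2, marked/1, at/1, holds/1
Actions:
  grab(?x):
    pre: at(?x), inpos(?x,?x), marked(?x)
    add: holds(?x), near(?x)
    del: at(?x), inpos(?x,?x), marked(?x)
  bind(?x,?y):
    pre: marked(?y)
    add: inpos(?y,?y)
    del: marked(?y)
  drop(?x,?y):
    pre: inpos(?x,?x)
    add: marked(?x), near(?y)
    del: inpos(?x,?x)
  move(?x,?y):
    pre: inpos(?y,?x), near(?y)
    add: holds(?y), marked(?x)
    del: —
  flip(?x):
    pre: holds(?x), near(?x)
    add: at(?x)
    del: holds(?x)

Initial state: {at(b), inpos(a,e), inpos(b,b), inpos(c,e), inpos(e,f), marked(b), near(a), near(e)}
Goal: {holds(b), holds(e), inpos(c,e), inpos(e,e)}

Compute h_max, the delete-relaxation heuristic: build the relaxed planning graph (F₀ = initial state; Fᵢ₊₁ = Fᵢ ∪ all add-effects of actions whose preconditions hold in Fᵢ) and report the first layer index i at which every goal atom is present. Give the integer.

F0 = init (8 atoms)
F1 = F0 ∪ {holds(a), holds(b), holds(e), marked(e), marked(f), near(b), near(c), near(f)}  (16 atoms)
F2 = F1 ∪ {at(a), at(e), holds(c), inpos(e,e), inpos(f,f)}  (21 atoms)
goal ⊆ F2  ⇒  h_max = 2

2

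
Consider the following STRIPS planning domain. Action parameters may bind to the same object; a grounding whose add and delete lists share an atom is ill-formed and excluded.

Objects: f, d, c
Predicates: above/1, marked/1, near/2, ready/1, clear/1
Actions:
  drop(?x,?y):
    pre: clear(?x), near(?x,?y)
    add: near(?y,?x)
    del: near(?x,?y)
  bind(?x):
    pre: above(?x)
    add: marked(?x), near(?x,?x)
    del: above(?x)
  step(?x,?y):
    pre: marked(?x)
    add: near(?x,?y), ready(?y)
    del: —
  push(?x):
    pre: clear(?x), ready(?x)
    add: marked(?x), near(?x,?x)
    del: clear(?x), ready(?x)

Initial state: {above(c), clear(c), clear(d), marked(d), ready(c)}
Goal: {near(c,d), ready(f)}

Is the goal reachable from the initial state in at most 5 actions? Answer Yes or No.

1. bind(c)  →  {clear(c), clear(d), marked(c), marked(d), near(c,c), ready(c)}
2. step(d,f)  →  {clear(c), clear(d), marked(c), marked(d), near(c,c), near(d,f), ready(c), ready(f)}
3. step(c,d)  →  {clear(c), clear(d), marked(c), marked(d), near(c,c), near(c,d), near(d,f), ready(c), ready(d), ready(f)}
optimal plan length = 3; 3 ≤ 5

Yes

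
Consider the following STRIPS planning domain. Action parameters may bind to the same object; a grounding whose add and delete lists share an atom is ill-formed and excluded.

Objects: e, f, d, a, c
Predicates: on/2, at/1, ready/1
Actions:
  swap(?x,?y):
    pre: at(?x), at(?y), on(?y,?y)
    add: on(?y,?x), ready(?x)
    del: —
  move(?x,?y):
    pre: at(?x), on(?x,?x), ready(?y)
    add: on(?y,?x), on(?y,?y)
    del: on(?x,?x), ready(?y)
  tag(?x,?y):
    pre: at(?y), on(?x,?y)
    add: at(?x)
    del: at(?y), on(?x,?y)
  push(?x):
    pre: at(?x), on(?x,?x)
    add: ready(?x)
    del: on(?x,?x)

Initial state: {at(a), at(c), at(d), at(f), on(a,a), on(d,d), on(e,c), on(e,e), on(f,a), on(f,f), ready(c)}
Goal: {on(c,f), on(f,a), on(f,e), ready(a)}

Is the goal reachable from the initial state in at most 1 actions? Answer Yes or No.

1. swap(a,f)  →  {at(a), at(c), at(d), at(f), on(a,a), on(d,d), on(e,c), on(e,e), on(f,a), on(f,f), ready(a), ready(c)}
2. tag(e,c)  →  {at(a), at(d), at(e), at(f), on(a,a), on(d,d), on(e,e), on(f,a), on(f,f), ready(a), ready(c)}
3. swap(e,f)  →  {at(a), at(d), at(e), at(f), on(a,a), on(d,d), on(e,e), on(f,a), on(f,e), on(f,f), ready(a), ready(c), ready(e)}
4. move(f,c)  →  {at(a), at(d), at(e), at(f), on(a,a), on(c,c), on(c,f), on(d,d), on(e,e), on(f,a), on(f,e), ready(a), ready(e)}
optimal plan length = 4; 4 > 1

No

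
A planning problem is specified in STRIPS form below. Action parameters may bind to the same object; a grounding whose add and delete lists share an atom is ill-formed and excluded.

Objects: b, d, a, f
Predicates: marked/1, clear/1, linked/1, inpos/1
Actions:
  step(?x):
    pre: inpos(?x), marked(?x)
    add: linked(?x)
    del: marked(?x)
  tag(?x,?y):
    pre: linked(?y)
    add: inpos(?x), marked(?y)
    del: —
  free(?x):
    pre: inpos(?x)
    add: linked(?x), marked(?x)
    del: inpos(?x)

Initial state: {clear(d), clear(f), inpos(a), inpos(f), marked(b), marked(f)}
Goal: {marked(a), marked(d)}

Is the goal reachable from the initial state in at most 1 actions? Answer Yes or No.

1. free(a)  →  {clear(d), clear(f), inpos(f), linked(a), marked(a), marked(b), marked(f)}
2. tag(d,a)  →  {clear(d), clear(f), inpos(d), inpos(f), linked(a), marked(a), marked(b), marked(f)}
3. free(d)  →  {clear(d), clear(f), inpos(f), linked(a), linked(d), marked(a), marked(b), marked(d), marked(f)}
optimal plan length = 3; 3 > 1

No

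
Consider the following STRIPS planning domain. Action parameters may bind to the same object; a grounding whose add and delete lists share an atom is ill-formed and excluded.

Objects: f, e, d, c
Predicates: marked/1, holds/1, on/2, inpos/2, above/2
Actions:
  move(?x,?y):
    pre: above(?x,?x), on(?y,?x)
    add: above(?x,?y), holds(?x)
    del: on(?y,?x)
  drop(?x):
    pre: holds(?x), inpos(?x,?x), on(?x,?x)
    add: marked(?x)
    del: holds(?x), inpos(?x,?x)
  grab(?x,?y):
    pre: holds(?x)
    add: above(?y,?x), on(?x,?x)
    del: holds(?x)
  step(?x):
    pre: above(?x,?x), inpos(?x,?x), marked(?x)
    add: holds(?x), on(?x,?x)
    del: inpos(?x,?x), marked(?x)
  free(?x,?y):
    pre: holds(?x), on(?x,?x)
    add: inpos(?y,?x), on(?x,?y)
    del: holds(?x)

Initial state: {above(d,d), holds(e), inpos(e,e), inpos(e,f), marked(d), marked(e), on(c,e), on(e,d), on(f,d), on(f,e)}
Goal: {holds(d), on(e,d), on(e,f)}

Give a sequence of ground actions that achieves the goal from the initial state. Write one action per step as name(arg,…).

1. move(d,f)  →  {above(d,d), above(d,f), holds(d), holds(e), inpos(e,e), inpos(e,f), marked(d), marked(e), on(c,e), on(e,d), on(f,e)}
2. grab(e,e)  →  {above(d,d), above(d,f), above(e,e), holds(d), inpos(e,e), inpos(e,f), marked(d), marked(e), on(c,e), on(e,d), on(e,e), on(f,e)}
3. move(e,f)  →  {above(d,d), above(d,f), above(e,e), above(e,f), holds(d), holds(e), inpos(e,e), inpos(e,f), marked(d), marked(e), on(c,e), on(e,d), on(e,e)}
4. free(e,f)  →  {above(d,d), above(d,f), above(e,e), above(e,f), holds(d), inpos(e,e), inpos(e,f), inpos(f,e), marked(d), marked(e), on(c,e), on(e,d), on(e,e), on(e,f)}

move(d,f); grab(e,e); move(e,f); free(e,f)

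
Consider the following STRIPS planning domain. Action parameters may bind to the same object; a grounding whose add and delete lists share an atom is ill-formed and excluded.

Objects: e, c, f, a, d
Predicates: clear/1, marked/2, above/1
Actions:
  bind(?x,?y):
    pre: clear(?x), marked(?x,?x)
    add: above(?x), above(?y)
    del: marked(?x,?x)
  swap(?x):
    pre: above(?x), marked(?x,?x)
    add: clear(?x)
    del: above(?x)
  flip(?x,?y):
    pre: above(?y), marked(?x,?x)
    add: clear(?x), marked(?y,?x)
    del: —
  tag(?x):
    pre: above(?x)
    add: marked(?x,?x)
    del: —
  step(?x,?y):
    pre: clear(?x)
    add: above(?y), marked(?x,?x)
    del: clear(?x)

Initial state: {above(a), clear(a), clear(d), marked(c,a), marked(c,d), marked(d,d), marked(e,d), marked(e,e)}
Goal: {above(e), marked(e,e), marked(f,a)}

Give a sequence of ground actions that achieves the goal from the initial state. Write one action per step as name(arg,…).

bind(d,e); step(a,f); flip(a,f)

1. bind(d,e)  →  {above(a), above(d), above(e), clear(a), clear(d), marked(c,a), marked(c,d), marked(e,d), marked(e,e)}
2. step(a,f)  →  {above(a), above(d), above(e), above(f), clear(d), marked(a,a), marked(c,a), marked(c,d), marked(e,d), marked(e,e)}
3. flip(a,f)  →  {above(a), above(d), above(e), above(f), clear(a), clear(d), marked(a,a), marked(c,a), marked(c,d), marked(e,d), marked(e,e), marked(f,a)}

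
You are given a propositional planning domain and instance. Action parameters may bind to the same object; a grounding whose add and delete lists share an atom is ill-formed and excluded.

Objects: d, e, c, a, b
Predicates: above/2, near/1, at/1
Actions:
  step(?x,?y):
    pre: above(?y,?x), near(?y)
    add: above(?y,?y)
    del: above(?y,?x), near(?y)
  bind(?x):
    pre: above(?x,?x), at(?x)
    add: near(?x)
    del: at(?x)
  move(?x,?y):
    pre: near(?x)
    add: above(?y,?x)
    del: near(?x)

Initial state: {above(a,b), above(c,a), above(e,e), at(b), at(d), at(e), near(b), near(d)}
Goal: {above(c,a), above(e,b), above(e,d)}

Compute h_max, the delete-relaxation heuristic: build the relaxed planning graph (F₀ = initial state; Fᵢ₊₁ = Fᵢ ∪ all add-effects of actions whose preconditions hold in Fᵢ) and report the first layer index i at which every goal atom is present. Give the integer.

1

F0 = init (8 atoms)
F1 = F0 ∪ {above(a,d), above(b,b), above(b,d), above(c,b), above(c,d), above(d,b), above(d,d), above(e,b), above(e,d), near(e)}  (18 atoms)
goal ⊆ F1  ⇒  h_max = 1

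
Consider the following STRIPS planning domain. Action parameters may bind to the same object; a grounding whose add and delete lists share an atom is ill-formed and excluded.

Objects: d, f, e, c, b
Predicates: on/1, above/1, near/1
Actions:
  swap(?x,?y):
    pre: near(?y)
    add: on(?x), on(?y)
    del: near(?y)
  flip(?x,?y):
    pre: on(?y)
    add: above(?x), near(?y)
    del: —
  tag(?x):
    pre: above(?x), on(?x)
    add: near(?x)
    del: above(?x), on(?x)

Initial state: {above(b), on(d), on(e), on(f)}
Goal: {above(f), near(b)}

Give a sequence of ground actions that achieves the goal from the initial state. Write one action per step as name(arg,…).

1. flip(d,d)  →  {above(b), above(d), near(d), on(d), on(e), on(f)}
2. swap(b,d)  →  {above(b), above(d), on(b), on(d), on(e), on(f)}
3. flip(f,b)  →  {above(b), above(d), above(f), near(b), on(b), on(d), on(e), on(f)}

flip(d,d); swap(b,d); flip(f,b)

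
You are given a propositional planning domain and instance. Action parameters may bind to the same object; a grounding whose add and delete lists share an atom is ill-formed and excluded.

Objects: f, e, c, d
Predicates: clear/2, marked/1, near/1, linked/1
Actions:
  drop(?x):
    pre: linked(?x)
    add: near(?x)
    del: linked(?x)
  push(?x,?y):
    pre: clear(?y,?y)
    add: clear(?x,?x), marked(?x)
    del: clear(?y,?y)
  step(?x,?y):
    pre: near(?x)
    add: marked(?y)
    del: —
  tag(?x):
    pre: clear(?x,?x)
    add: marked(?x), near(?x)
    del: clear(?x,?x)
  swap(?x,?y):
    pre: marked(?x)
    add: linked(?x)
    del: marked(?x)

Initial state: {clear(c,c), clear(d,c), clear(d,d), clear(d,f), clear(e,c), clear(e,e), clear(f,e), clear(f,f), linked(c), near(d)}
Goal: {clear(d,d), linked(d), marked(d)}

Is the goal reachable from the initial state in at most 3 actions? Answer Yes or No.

Yes

1. push(d,f)  →  {clear(c,c), clear(d,c), clear(d,d), clear(d,f), clear(e,c), clear(e,e), clear(f,e), linked(c), marked(d), near(d)}
2. swap(d,f)  →  {clear(c,c), clear(d,c), clear(d,d), clear(d,f), clear(e,c), clear(e,e), clear(f,e), linked(c), linked(d), near(d)}
3. push(d,e)  →  {clear(c,c), clear(d,c), clear(d,d), clear(d,f), clear(e,c), clear(f,e), linked(c), linked(d), marked(d), near(d)}
optimal plan length = 3; 3 ≤ 3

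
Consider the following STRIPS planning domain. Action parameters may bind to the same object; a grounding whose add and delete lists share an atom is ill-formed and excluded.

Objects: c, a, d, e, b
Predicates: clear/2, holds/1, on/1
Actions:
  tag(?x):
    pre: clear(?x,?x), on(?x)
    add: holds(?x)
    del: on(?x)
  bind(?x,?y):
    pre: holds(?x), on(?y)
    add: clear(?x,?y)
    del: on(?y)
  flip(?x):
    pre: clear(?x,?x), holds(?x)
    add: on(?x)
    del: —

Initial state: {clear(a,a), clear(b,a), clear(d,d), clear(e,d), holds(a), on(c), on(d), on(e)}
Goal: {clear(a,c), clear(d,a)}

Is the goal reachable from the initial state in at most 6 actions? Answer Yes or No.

Yes

1. tag(d)  →  {clear(a,a), clear(b,a), clear(d,d), clear(e,d), holds(a), holds(d), on(c), on(e)}
2. bind(a,c)  →  {clear(a,a), clear(a,c), clear(b,a), clear(d,d), clear(e,d), holds(a), holds(d), on(e)}
3. flip(a)  →  {clear(a,a), clear(a,c), clear(b,a), clear(d,d), clear(e,d), holds(a), holds(d), on(a), on(e)}
4. bind(d,a)  →  {clear(a,a), clear(a,c), clear(b,a), clear(d,a), clear(d,d), clear(e,d), holds(a), holds(d), on(e)}
optimal plan length = 4; 4 ≤ 6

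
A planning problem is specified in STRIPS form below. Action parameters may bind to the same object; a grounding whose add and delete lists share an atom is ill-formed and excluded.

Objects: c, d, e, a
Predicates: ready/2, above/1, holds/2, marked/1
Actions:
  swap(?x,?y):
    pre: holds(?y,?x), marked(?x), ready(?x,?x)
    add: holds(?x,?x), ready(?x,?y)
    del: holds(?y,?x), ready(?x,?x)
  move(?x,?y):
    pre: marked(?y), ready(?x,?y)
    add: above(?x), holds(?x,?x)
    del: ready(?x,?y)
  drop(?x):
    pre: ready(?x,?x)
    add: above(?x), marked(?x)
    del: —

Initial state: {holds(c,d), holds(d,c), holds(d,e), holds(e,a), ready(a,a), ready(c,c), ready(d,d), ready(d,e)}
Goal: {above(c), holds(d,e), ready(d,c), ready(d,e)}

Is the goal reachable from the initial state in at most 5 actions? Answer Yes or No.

Yes

1. drop(c)  →  {above(c), holds(c,d), holds(d,c), holds(d,e), holds(e,a), marked(c), ready(a,a), ready(c,c), ready(d,d), ready(d,e)}
2. drop(d)  →  {above(c), above(d), holds(c,d), holds(d,c), holds(d,e), holds(e,a), marked(c), marked(d), ready(a,a), ready(c,c), ready(d,d), ready(d,e)}
3. swap(d,c)  →  {above(c), above(d), holds(d,c), holds(d,d), holds(d,e), holds(e,a), marked(c), marked(d), ready(a,a), ready(c,c), ready(d,c), ready(d,e)}
optimal plan length = 3; 3 ≤ 5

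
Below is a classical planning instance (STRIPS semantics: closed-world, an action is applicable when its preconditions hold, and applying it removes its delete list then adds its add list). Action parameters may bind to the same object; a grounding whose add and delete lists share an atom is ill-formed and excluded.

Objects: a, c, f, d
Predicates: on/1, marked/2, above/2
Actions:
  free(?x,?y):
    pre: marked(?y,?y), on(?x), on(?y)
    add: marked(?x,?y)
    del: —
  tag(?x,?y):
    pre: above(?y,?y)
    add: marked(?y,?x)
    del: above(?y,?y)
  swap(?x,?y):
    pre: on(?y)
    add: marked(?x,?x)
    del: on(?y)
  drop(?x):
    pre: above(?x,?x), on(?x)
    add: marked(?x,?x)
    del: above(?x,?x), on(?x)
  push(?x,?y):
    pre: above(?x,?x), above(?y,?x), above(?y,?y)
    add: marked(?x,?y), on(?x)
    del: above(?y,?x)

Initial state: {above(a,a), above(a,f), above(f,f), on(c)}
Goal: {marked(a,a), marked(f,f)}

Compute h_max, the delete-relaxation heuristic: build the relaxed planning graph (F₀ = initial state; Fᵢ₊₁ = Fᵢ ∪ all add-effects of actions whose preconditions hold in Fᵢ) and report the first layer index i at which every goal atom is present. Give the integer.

1

F0 = init (4 atoms)
F1 = F0 ∪ {marked(a,a), marked(a,c), marked(a,d), marked(a,f), marked(c,c), marked(d,d), marked(f,a), marked(f,c), marked(f,d), marked(f,f), on(a), on(f)}  (16 atoms)
goal ⊆ F1  ⇒  h_max = 1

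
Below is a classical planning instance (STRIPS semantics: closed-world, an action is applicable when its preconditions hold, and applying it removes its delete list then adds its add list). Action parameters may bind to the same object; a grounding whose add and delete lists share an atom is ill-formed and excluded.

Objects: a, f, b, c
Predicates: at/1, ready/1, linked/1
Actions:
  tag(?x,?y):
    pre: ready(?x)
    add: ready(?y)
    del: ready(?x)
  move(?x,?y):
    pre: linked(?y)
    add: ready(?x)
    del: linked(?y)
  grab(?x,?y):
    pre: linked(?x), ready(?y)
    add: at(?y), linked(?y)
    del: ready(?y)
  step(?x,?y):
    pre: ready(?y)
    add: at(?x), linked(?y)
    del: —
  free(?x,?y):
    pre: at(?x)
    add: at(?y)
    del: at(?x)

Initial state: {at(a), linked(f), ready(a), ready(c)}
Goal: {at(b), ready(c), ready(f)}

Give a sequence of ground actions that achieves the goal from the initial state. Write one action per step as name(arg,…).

1. tag(a,f)  →  {at(a), linked(f), ready(c), ready(f)}
2. step(b,f)  →  {at(a), at(b), linked(f), ready(c), ready(f)}

tag(a,f); step(b,f)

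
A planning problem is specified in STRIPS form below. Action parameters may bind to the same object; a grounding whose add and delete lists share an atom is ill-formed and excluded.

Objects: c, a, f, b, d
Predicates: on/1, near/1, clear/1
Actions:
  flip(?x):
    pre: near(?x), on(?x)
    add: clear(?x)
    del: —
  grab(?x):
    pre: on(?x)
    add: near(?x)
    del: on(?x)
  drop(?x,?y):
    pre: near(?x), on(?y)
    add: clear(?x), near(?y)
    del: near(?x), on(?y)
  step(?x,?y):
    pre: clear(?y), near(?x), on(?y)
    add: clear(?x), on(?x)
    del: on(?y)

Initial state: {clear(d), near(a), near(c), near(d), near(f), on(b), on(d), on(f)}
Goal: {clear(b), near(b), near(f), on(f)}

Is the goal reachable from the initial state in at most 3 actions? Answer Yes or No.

Yes

1. grab(b)  →  {clear(d), near(a), near(b), near(c), near(d), near(f), on(d), on(f)}
2. step(b,d)  →  {clear(b), clear(d), near(a), near(b), near(c), near(d), near(f), on(b), on(f)}
optimal plan length = 2; 2 ≤ 3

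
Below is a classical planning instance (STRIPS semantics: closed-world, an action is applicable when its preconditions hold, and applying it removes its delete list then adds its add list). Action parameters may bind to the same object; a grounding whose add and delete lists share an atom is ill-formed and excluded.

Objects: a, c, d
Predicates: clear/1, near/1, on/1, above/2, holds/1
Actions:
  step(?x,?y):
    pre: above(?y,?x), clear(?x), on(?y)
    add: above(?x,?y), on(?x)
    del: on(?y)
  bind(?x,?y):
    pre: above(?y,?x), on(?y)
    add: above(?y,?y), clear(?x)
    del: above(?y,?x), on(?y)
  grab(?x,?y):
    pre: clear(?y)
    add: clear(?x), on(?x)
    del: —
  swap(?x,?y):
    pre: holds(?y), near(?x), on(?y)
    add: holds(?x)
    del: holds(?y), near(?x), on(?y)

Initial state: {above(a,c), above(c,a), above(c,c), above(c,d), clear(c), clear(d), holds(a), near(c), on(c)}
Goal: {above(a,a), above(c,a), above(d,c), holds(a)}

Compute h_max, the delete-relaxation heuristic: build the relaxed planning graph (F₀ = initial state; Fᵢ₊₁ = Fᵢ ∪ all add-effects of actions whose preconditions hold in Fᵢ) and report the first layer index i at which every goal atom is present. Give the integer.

F0 = init (9 atoms)
F1 = F0 ∪ {above(d,c), clear(a), on(a), on(d)}  (13 atoms)
F2 = F1 ∪ {above(a,a), above(d,d), holds(c)}  (16 atoms)
goal ⊆ F2  ⇒  h_max = 2

2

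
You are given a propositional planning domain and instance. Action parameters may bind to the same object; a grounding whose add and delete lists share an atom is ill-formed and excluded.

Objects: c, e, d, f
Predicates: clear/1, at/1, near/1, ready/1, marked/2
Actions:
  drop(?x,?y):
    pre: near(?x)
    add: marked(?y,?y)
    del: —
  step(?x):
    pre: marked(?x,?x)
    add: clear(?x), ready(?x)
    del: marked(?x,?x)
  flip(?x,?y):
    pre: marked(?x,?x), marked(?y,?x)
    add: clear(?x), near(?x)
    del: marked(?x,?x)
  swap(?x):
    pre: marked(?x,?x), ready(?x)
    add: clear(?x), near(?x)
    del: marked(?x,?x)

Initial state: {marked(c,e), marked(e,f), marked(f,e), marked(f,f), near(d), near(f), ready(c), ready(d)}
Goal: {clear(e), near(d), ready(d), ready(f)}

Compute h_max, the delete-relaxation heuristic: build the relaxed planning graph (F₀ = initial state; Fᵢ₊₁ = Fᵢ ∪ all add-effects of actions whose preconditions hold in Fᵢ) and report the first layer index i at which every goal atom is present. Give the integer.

2

F0 = init (8 atoms)
F1 = F0 ∪ {clear(f), marked(c,c), marked(d,d), marked(e,e), ready(f)}  (13 atoms)
F2 = F1 ∪ {clear(c), clear(d), clear(e), near(c), near(e), ready(e)}  (19 atoms)
goal ⊆ F2  ⇒  h_max = 2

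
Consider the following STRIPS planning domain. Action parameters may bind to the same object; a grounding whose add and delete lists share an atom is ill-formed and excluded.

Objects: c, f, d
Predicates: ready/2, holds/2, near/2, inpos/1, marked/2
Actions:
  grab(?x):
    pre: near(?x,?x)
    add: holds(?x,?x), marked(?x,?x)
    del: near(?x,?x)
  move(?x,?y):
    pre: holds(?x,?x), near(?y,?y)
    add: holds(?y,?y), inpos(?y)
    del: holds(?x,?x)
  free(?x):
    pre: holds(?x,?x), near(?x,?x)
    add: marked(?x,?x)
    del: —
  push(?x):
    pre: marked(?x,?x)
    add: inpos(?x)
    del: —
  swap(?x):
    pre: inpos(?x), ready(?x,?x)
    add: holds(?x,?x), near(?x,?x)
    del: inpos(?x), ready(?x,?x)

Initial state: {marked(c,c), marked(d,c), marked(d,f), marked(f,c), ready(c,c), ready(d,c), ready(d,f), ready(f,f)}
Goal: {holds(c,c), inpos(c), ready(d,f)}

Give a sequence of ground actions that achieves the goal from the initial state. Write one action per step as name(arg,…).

1. push(c)  →  {inpos(c), marked(c,c), marked(d,c), marked(d,f), marked(f,c), ready(c,c), ready(d,c), ready(d,f), ready(f,f)}
2. swap(c)  →  {holds(c,c), marked(c,c), marked(d,c), marked(d,f), marked(f,c), near(c,c), ready(d,c), ready(d,f), ready(f,f)}
3. push(c)  →  {holds(c,c), inpos(c), marked(c,c), marked(d,c), marked(d,f), marked(f,c), near(c,c), ready(d,c), ready(d,f), ready(f,f)}

push(c); swap(c); push(c)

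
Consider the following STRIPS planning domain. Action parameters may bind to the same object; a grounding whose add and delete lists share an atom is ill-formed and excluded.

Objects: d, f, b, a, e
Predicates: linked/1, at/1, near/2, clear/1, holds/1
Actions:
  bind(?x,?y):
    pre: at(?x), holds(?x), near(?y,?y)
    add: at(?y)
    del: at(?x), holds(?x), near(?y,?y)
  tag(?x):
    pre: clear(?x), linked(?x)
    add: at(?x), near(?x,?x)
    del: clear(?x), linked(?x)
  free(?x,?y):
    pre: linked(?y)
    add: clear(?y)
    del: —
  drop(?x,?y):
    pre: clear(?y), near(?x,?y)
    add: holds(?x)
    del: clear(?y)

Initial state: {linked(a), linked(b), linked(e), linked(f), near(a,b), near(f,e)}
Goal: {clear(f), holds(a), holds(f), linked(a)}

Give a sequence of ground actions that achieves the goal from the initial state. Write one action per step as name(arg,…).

1. free(d,f)  →  {clear(f), linked(a), linked(b), linked(e), linked(f), near(a,b), near(f,e)}
2. free(d,b)  →  {clear(b), clear(f), linked(a), linked(b), linked(e), linked(f), near(a,b), near(f,e)}
3. free(d,e)  →  {clear(b), clear(e), clear(f), linked(a), linked(b), linked(e), linked(f), near(a,b), near(f,e)}
4. drop(f,e)  →  {clear(b), clear(f), holds(f), linked(a), linked(b), linked(e), linked(f), near(a,b), near(f,e)}
5. drop(a,b)  →  {clear(f), holds(a), holds(f), linked(a), linked(b), linked(e), linked(f), near(a,b), near(f,e)}

free(d,f); free(d,b); free(d,e); drop(f,e); drop(a,b)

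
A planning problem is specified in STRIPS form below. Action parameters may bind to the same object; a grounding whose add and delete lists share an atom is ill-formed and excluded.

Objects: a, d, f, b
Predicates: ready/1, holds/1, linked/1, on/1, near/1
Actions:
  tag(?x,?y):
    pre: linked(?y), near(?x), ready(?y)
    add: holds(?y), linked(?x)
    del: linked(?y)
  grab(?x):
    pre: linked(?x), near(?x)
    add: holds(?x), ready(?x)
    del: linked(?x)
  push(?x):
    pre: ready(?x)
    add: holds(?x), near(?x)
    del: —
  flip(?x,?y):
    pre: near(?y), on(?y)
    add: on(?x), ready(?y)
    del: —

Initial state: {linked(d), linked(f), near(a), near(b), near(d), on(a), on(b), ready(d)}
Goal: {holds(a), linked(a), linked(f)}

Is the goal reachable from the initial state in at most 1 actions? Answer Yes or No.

No

1. tag(a,d)  →  {holds(d), linked(a), linked(f), near(a), near(b), near(d), on(a), on(b), ready(d)}
2. flip(a,a)  →  {holds(d), linked(a), linked(f), near(a), near(b), near(d), on(a), on(b), ready(a), ready(d)}
3. push(a)  →  {holds(a), holds(d), linked(a), linked(f), near(a), near(b), near(d), on(a), on(b), ready(a), ready(d)}
optimal plan length = 3; 3 > 1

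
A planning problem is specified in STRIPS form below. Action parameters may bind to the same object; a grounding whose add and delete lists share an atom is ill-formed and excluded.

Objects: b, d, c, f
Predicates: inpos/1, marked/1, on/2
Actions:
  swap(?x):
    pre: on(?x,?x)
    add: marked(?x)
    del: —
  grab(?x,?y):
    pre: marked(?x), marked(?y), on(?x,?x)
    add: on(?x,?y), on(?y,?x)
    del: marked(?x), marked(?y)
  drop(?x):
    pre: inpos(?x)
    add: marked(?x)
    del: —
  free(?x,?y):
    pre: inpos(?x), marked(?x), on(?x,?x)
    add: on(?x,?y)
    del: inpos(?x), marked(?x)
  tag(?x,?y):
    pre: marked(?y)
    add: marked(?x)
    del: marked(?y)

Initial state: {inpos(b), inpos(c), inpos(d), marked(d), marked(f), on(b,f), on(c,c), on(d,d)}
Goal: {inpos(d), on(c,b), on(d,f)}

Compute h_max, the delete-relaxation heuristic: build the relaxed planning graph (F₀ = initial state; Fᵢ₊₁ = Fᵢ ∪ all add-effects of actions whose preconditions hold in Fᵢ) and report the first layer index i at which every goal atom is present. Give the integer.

2

F0 = init (8 atoms)
F1 = F0 ∪ {marked(b), marked(c), on(d,b), on(d,c), on(d,f), on(f,d)}  (14 atoms)
F2 = F1 ∪ {on(b,c), on(b,d), on(c,b), on(c,d), on(c,f), on(f,c)}  (20 atoms)
goal ⊆ F2  ⇒  h_max = 2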